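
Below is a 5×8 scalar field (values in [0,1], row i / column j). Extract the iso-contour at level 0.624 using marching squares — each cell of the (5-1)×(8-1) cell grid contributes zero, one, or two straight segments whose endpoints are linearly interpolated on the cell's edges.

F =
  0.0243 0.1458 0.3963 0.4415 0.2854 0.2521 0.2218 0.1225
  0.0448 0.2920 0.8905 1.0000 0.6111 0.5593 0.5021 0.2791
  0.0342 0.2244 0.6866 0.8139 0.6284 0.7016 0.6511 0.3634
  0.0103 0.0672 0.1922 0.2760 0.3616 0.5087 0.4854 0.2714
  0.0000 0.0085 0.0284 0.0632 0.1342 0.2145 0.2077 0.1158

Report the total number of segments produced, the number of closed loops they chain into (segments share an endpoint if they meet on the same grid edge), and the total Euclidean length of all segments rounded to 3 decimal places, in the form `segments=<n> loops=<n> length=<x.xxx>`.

segments=14 loops=1 length=11.545

cell (0,1): code 0100 → (0.461,2.000)–(1.000,1.555)
cell (0,2): code 1100 → (0.327,3.000)–(0.461,2.000)
cell (0,3): code 1000 → (1.000,3.967)–(0.327,3.000)
cell (1,1): code 0110 → (1.000,1.555)–(2.000,1.865)
cell (1,3): code 1101 → (1.746,4.000)–(1.000,3.967)
cell (1,4): code 1100 → (1.455,5.000)–(1.746,4.000)
cell (1,5): code 1100 → (1.818,6.000)–(1.455,5.000)
cell (1,6): code 1000 → (2.000,6.094)–(1.818,6.000)
cell (2,1): code 0010 → (2.000,1.865)–(2.127,2.000)
cell (2,2): code 0011 → (2.127,2.000)–(2.353,3.000)
cell (2,3): code 0011 → (2.353,3.000)–(2.016,4.000)
cell (2,4): code 0011 → (2.016,4.000)–(2.402,5.000)
cell (2,5): code 0011 → (2.402,5.000)–(2.164,6.000)
cell (2,6): code 0001 → (2.164,6.000)–(2.000,6.094)
total: 14 segments, chained into 1 closed loop(s), length Σ = 11.544516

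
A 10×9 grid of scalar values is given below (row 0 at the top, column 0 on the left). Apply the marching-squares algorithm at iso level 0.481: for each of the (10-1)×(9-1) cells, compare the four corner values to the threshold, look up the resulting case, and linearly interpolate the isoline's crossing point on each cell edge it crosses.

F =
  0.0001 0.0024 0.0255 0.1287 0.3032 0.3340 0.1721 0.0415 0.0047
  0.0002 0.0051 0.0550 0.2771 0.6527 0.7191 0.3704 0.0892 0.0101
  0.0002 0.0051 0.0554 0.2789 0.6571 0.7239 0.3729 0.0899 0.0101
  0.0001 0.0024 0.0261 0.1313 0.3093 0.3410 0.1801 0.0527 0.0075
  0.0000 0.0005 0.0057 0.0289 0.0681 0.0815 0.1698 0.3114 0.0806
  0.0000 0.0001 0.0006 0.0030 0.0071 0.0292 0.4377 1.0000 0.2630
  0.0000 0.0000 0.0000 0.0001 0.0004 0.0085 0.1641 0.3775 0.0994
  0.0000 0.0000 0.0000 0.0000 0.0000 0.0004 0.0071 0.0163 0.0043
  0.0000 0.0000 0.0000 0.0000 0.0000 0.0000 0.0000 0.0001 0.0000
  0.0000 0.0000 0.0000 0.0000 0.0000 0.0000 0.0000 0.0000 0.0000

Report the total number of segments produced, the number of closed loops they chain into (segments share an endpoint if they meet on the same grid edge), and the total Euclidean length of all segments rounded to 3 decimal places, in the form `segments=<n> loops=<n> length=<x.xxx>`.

segments=12 loops=2 length=11.793

cell (0,3): code 0100 → (0.509,4.000)–(1.000,3.543)
cell (0,4): code 1100 → (0.382,5.000)–(0.509,4.000)
cell (0,5): code 1000 → (1.000,5.683)–(0.382,5.000)
cell (1,3): code 0110 → (1.000,3.543)–(2.000,3.534)
cell (1,5): code 1001 → (2.000,5.692)–(1.000,5.683)
cell (2,3): code 0010 → (2.000,3.534)–(2.506,4.000)
cell (2,4): code 0011 → (2.506,4.000)–(2.634,5.000)
cell (2,5): code 0001 → (2.634,5.000)–(2.000,5.692)
cell (4,6): code 0100 → (4.246,7.000)–(5.000,6.077)
cell (4,7): code 1000 → (5.000,7.704)–(4.246,7.000)
cell (5,6): code 0010 → (5.000,6.077)–(5.834,7.000)
cell (5,7): code 0001 → (5.834,7.000)–(5.000,7.704)
total: 12 segments, chained into 2 closed loop(s), length Σ = 11.793410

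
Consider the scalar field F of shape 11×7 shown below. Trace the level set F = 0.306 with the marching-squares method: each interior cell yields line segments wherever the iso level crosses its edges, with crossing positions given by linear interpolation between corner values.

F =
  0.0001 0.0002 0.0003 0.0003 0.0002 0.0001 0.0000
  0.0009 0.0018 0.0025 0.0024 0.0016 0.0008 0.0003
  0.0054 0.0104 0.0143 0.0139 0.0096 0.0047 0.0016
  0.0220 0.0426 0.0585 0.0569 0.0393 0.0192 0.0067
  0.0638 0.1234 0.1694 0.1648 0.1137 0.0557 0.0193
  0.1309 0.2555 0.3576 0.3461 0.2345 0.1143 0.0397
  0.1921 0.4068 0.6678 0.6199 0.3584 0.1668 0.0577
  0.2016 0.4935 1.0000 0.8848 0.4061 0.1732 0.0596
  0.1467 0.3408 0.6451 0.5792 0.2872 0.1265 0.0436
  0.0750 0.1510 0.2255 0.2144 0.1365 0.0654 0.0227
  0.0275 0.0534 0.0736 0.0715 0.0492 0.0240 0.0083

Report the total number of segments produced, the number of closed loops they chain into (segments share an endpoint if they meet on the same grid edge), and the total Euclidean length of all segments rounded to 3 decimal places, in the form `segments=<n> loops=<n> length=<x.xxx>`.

cell (4,1): code 0100 → (4.726,2.000)–(5.000,1.495)
cell (4,2): code 1100 → (4.779,3.000)–(4.726,2.000)
cell (4,3): code 1000 → (5.000,3.359)–(4.779,3.000)
cell (5,0): code 0100 → (5.334,1.000)–(6.000,0.531)
cell (5,1): code 1110 → (5.000,1.495)–(5.334,1.000)
cell (5,3): code 1101 → (5.577,4.000)–(5.000,3.359)
cell (5,4): code 1000 → (6.000,4.273)–(5.577,4.000)
cell (6,0): code 0110 → (6.000,0.531)–(7.000,0.358)
cell (6,4): code 1001 → (7.000,4.430)–(6.000,4.273)
cell (7,0): code 0110 → (7.000,0.358)–(8.000,0.821)
cell (7,3): code 1011 → (8.000,3.936)–(7.842,4.000)
cell (7,4): code 0001 → (7.842,4.000)–(7.000,4.430)
cell (8,0): code 0010 → (8.000,0.821)–(8.183,1.000)
cell (8,1): code 0011 → (8.183,1.000)–(8.808,2.000)
cell (8,2): code 0011 → (8.808,2.000)–(8.749,3.000)
cell (8,3): code 0001 → (8.749,3.000)–(8.000,3.936)
total: 16 segments, chained into 1 closed loop(s), length Σ = 12.656659

segments=16 loops=1 length=12.657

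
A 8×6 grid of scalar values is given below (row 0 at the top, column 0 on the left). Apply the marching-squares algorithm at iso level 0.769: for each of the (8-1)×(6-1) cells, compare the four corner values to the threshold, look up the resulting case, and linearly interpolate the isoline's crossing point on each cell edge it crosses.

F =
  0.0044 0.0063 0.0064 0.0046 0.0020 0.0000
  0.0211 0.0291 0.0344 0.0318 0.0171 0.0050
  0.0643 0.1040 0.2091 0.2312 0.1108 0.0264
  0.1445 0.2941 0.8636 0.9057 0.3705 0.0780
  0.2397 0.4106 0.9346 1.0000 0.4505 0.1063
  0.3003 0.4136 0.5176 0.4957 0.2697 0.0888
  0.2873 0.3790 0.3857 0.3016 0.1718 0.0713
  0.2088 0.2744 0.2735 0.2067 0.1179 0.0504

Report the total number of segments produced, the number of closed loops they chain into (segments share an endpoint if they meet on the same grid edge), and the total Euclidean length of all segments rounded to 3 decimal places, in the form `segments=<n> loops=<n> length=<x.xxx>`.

segments=8 loops=1 length=5.704

cell (2,1): code 0100 → (2.855,2.000)–(3.000,1.834)
cell (2,2): code 1100 → (2.797,3.000)–(2.855,2.000)
cell (2,3): code 1000 → (3.000,3.255)–(2.797,3.000)
cell (3,1): code 0110 → (3.000,1.834)–(4.000,1.684)
cell (3,3): code 1001 → (4.000,3.420)–(3.000,3.255)
cell (4,1): code 0010 → (4.000,1.684)–(4.397,2.000)
cell (4,2): code 0011 → (4.397,2.000)–(4.458,3.000)
cell (4,3): code 0001 → (4.458,3.000)–(4.000,3.420)
total: 8 segments, chained into 1 closed loop(s), length Σ = 5.703730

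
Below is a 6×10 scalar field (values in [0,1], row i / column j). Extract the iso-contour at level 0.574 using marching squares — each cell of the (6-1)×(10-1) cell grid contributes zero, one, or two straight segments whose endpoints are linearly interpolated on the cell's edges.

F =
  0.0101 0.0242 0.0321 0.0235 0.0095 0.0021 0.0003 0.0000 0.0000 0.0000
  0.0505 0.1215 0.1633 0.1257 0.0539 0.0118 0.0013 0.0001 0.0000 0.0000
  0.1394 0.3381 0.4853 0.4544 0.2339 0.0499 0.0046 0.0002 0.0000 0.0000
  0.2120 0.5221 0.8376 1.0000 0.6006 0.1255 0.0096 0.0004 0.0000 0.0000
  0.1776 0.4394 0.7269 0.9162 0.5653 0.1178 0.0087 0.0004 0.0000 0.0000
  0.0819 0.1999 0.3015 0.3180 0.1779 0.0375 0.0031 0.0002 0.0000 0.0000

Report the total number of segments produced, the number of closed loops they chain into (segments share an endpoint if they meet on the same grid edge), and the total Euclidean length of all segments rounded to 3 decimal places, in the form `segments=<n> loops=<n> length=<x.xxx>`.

cell (2,1): code 0100 → (2.252,2.000)–(3.000,1.165)
cell (2,2): code 1100 → (2.219,3.000)–(2.252,2.000)
cell (2,3): code 1100 → (2.927,4.000)–(2.219,3.000)
cell (2,4): code 1000 → (3.000,4.056)–(2.927,4.000)
cell (3,1): code 0110 → (3.000,1.165)–(4.000,1.468)
cell (3,3): code 1011 → (4.000,3.975)–(3.754,4.000)
cell (3,4): code 0001 → (3.754,4.000)–(3.000,4.056)
cell (4,1): code 0010 → (4.000,1.468)–(4.359,2.000)
cell (4,2): code 0011 → (4.359,2.000)–(4.572,3.000)
cell (4,3): code 0001 → (4.572,3.000)–(4.000,3.975)
total: 10 segments, chained into 1 closed loop(s), length Σ = 8.282397

segments=10 loops=1 length=8.282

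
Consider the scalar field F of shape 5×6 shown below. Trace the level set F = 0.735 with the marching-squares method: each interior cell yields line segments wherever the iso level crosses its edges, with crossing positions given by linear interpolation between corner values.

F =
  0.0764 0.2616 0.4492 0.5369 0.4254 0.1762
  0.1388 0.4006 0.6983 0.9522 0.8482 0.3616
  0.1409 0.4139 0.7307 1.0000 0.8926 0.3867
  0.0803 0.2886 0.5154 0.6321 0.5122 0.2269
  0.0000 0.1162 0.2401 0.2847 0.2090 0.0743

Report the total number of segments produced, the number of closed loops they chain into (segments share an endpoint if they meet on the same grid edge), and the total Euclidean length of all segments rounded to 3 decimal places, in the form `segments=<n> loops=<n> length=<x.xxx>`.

cell (0,2): code 0100 → (0.477,3.000)–(1.000,2.145)
cell (0,3): code 1100 → (0.732,4.000)–(0.477,3.000)
cell (0,4): code 1000 → (1.000,4.233)–(0.732,4.000)
cell (1,2): code 0110 → (1.000,2.145)–(2.000,2.016)
cell (1,4): code 1001 → (2.000,4.312)–(1.000,4.233)
cell (2,2): code 0010 → (2.000,2.016)–(2.720,3.000)
cell (2,3): code 0011 → (2.720,3.000)–(2.414,4.000)
cell (2,4): code 0001 → (2.414,4.000)–(2.000,4.312)
total: 8 segments, chained into 1 closed loop(s), length Σ = 7.184369

segments=8 loops=1 length=7.184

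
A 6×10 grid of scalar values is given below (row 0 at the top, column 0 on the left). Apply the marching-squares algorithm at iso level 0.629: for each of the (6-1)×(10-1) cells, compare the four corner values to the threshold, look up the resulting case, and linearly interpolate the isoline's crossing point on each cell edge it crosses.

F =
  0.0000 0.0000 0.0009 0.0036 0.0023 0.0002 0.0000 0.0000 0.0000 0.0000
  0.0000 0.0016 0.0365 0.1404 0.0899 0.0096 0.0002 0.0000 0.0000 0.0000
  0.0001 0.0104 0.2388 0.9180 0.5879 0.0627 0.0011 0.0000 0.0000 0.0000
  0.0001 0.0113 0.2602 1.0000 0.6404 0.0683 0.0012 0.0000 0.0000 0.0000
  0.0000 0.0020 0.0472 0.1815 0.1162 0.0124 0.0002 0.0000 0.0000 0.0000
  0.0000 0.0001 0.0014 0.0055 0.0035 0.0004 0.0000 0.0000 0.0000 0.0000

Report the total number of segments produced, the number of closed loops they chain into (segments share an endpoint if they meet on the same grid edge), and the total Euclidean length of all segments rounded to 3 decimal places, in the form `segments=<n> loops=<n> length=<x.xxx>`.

segments=8 loops=1 length=5.324

cell (1,2): code 0100 → (1.628,3.000)–(2.000,2.574)
cell (1,3): code 1000 → (2.000,3.875)–(1.628,3.000)
cell (2,2): code 0110 → (2.000,2.574)–(3.000,2.499)
cell (2,3): code 1101 → (2.783,4.000)–(2.000,3.875)
cell (2,4): code 1000 → (3.000,4.020)–(2.783,4.000)
cell (3,2): code 0010 → (3.000,2.499)–(3.453,3.000)
cell (3,3): code 0011 → (3.453,3.000)–(3.022,4.000)
cell (3,4): code 0001 → (3.022,4.000)–(3.000,4.020)
total: 8 segments, chained into 1 closed loop(s), length Σ = 5.324310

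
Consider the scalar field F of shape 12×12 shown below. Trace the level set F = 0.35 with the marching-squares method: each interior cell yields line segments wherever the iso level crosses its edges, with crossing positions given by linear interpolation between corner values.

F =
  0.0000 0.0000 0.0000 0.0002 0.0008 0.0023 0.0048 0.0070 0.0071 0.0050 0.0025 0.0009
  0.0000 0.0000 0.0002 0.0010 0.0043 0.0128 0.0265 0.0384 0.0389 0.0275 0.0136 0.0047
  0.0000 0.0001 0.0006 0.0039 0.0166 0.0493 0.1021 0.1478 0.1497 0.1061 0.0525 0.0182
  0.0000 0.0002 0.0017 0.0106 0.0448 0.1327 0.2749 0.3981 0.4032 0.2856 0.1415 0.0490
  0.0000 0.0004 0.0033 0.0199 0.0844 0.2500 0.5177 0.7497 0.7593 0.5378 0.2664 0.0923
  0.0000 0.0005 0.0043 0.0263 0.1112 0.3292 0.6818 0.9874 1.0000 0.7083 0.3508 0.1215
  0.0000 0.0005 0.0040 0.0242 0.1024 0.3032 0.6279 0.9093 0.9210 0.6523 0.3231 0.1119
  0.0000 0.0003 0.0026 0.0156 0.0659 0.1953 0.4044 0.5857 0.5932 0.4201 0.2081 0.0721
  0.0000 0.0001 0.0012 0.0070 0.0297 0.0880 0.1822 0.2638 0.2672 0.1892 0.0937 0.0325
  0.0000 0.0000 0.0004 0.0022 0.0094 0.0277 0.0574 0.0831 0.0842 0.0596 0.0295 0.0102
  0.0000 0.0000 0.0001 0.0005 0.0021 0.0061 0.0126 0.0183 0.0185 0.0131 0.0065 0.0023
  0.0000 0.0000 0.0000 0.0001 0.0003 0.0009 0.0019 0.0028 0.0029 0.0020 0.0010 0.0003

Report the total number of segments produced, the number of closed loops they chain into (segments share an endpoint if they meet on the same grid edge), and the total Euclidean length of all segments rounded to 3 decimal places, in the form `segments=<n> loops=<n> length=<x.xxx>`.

cell (2,6): code 0100 → (2.808,7.000)–(3.000,6.610)
cell (2,7): code 1100 → (2.790,8.000)–(2.808,7.000)
cell (2,8): code 1000 → (3.000,8.452)–(2.790,8.000)
cell (3,5): code 0100 → (3.309,6.000)–(4.000,5.374)
cell (3,6): code 1110 → (3.000,6.610)–(3.309,6.000)
cell (3,8): code 1101 → (3.255,9.000)–(3.000,8.452)
cell (3,9): code 1000 → (4.000,9.692)–(3.255,9.000)
cell (4,5): code 0110 → (4.000,5.374)–(5.000,5.059)
cell (4,9): code 1101 → (4.991,10.000)–(4.000,9.692)
cell (4,10): code 1000 → (5.000,10.003)–(4.991,10.000)
cell (5,5): code 0110 → (5.000,5.059)–(6.000,5.144)
cell (5,9): code 1011 → (6.000,9.918)–(5.029,10.000)
cell (5,10): code 0001 → (5.029,10.000)–(5.000,10.003)
cell (6,5): code 0110 → (6.000,5.144)–(7.000,5.740)
cell (6,9): code 1001 → (7.000,9.331)–(6.000,9.918)
cell (7,5): code 0010 → (7.000,5.740)–(7.245,6.000)
cell (7,6): code 0011 → (7.245,6.000)–(7.732,7.000)
cell (7,7): code 0011 → (7.732,7.000)–(7.746,8.000)
cell (7,8): code 0011 → (7.746,8.000)–(7.304,9.000)
cell (7,9): code 0001 → (7.304,9.000)–(7.000,9.331)
total: 20 segments, chained into 1 closed loop(s), length Σ = 15.609798

segments=20 loops=1 length=15.610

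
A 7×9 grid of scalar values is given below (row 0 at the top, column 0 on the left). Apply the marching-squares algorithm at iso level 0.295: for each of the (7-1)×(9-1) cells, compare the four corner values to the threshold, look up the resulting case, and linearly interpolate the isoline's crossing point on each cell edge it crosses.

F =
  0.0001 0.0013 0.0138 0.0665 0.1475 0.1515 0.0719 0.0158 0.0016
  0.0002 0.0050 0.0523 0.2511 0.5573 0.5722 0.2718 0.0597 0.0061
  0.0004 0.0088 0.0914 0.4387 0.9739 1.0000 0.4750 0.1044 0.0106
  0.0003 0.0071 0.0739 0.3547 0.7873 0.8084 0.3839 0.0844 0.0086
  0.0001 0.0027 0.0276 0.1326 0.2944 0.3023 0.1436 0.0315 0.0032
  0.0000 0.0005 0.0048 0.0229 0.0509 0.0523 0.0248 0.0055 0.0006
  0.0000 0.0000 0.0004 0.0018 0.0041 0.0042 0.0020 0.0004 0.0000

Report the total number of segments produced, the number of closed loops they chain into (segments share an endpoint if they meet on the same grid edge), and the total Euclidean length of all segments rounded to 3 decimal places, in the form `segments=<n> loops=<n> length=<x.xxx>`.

cell (0,3): code 0100 → (0.360,4.000)–(1.000,3.143)
cell (0,4): code 1100 → (0.341,5.000)–(0.360,4.000)
cell (0,5): code 1000 → (1.000,5.923)–(0.341,5.000)
cell (1,2): code 0100 → (1.234,3.000)–(2.000,2.586)
cell (1,3): code 1110 → (1.000,3.143)–(1.234,3.000)
cell (1,5): code 1101 → (1.114,6.000)–(1.000,5.923)
cell (1,6): code 1000 → (2.000,6.486)–(1.114,6.000)
cell (2,2): code 0110 → (2.000,2.586)–(3.000,2.787)
cell (2,6): code 1001 → (3.000,6.297)–(2.000,6.486)
cell (3,2): code 0010 → (3.000,2.787)–(3.269,3.000)
cell (3,3): code 0011 → (3.269,3.000)–(3.999,4.000)
cell (3,4): code 0111 → (3.999,4.000)–(4.000,4.076)
cell (3,5): code 1011 → (4.000,5.046)–(3.370,6.000)
cell (3,6): code 0001 → (3.370,6.000)–(3.000,6.297)
cell (4,4): code 0010 → (4.000,4.076)–(4.029,5.000)
cell (4,5): code 0001 → (4.029,5.000)–(4.000,5.046)
total: 16 segments, chained into 1 closed loop(s), length Σ = 11.787575

segments=16 loops=1 length=11.788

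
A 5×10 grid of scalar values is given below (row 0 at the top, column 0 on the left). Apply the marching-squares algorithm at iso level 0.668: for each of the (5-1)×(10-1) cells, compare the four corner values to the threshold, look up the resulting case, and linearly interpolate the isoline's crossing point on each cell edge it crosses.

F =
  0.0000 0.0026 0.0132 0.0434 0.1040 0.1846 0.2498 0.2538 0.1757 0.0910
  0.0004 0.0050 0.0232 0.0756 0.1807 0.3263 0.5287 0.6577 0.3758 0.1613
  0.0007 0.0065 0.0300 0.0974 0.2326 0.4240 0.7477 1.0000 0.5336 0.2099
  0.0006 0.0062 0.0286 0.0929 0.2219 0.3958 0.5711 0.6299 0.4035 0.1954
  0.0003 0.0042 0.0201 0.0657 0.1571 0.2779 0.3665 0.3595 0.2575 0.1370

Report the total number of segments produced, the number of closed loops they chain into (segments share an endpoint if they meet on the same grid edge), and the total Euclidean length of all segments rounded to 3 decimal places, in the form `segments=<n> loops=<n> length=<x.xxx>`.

segments=6 loops=1 length=5.566

cell (1,5): code 0100 → (1.636,6.000)–(2.000,5.754)
cell (1,6): code 1100 → (1.030,7.000)–(1.636,6.000)
cell (1,7): code 1000 → (2.000,7.712)–(1.030,7.000)
cell (2,5): code 0010 → (2.000,5.754)–(2.451,6.000)
cell (2,6): code 0011 → (2.451,6.000)–(2.897,7.000)
cell (2,7): code 0001 → (2.897,7.000)–(2.000,7.712)
total: 6 segments, chained into 1 closed loop(s), length Σ = 5.565882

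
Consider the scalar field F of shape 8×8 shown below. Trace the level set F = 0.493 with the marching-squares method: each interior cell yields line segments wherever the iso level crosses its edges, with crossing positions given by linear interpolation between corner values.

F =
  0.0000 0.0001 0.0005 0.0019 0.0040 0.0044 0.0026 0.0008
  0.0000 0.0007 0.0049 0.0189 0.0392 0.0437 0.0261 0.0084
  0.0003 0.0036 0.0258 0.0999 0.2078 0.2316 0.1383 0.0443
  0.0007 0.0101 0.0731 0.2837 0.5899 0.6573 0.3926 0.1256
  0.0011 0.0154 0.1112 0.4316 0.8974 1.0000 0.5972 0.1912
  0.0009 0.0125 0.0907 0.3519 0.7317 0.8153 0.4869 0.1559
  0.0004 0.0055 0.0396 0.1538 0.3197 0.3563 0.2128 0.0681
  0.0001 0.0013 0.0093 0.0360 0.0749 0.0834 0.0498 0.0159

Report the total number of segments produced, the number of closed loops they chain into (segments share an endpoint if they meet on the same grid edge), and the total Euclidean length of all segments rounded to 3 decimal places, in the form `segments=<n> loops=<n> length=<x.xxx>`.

cell (2,3): code 0100 → (2.746,4.000)–(3.000,3.684)
cell (2,4): code 1100 → (2.614,5.000)–(2.746,4.000)
cell (2,5): code 1000 → (3.000,5.621)–(2.614,5.000)
cell (3,3): code 0110 → (3.000,3.684)–(4.000,3.132)
cell (3,5): code 1101 → (3.491,6.000)–(3.000,5.621)
cell (3,6): code 1000 → (4.000,6.257)–(3.491,6.000)
cell (4,3): code 0110 → (4.000,3.132)–(5.000,3.372)
cell (4,5): code 1011 → (5.000,5.981)–(4.945,6.000)
cell (4,6): code 0001 → (4.945,6.000)–(4.000,6.257)
cell (5,3): code 0010 → (5.000,3.372)–(5.579,4.000)
cell (5,4): code 0011 → (5.579,4.000)–(5.702,5.000)
cell (5,5): code 0001 → (5.702,5.000)–(5.000,5.981)
total: 12 segments, chained into 1 closed loop(s), length Σ = 9.612444

segments=12 loops=1 length=9.612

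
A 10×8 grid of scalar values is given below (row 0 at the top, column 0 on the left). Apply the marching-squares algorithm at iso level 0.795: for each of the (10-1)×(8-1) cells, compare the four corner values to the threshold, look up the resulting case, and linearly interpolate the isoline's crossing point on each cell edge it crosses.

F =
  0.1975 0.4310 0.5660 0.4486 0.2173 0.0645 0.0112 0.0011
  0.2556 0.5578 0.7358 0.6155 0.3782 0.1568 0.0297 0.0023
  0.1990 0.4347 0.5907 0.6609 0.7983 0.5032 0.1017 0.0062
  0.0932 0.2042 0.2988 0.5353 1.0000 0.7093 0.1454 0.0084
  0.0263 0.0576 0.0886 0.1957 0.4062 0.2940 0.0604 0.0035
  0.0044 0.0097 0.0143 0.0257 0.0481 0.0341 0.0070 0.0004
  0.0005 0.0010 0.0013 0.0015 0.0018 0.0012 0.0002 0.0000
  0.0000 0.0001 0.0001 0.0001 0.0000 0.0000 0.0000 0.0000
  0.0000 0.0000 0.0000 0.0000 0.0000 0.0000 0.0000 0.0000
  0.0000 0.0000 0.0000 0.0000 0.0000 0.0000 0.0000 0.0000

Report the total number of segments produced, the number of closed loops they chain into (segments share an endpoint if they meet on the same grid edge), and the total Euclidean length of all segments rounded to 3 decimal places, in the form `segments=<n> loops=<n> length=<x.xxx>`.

segments=6 loops=1 length=3.685

cell (1,3): code 0100 → (1.992,4.000)–(2.000,3.976)
cell (1,4): code 1000 → (2.000,4.011)–(1.992,4.000)
cell (2,3): code 0110 → (2.000,3.976)–(3.000,3.559)
cell (2,4): code 1001 → (3.000,4.705)–(2.000,4.011)
cell (3,3): code 0010 → (3.000,3.559)–(3.345,4.000)
cell (3,4): code 0001 → (3.345,4.000)–(3.000,4.705)
total: 6 segments, chained into 1 closed loop(s), length Σ = 3.685018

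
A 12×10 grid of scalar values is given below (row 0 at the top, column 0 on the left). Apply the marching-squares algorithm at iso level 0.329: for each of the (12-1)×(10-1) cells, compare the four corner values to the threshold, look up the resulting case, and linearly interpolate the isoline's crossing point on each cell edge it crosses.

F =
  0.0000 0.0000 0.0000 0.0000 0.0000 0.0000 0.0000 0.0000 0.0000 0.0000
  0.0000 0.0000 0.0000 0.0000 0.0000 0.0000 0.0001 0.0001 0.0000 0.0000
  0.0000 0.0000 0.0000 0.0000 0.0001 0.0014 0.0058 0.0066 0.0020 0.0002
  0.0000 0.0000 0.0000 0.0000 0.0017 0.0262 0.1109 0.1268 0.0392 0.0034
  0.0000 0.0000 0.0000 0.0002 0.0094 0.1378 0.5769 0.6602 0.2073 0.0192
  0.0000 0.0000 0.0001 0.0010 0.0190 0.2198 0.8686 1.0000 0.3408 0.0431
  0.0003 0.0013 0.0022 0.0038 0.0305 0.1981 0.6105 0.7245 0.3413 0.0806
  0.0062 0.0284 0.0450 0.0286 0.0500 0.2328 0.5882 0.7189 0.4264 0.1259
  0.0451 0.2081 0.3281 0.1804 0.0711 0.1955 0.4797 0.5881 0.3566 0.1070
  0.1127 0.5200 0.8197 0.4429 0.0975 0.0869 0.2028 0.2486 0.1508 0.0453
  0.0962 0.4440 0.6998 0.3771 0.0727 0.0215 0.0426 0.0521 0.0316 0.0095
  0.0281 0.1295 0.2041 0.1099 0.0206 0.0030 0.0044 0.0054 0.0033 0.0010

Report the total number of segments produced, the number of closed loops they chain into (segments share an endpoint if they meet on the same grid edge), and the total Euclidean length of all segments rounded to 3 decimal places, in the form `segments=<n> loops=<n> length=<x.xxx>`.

segments=26 loops=2 length=22.566

cell (3,5): code 0100 → (3.468,6.000)–(4.000,5.435)
cell (3,6): code 1100 → (3.379,7.000)–(3.468,6.000)
cell (3,7): code 1000 → (4.000,7.731)–(3.379,7.000)
cell (4,5): code 0110 → (4.000,5.435)–(5.000,5.168)
cell (4,7): code 1101 → (4.912,8.000)–(4.000,7.731)
cell (4,8): code 1000 → (5.000,8.040)–(4.912,8.000)
cell (5,5): code 0110 → (5.000,5.168)–(6.000,5.317)
cell (5,8): code 1001 → (6.000,8.047)–(5.000,8.040)
cell (6,5): code 0110 → (6.000,5.317)–(7.000,5.271)
cell (6,8): code 1001 → (7.000,8.324)–(6.000,8.047)
cell (7,5): code 0110 → (7.000,5.271)–(8.000,5.470)
cell (7,8): code 1001 → (8.000,8.111)–(7.000,8.324)
cell (8,0): code 0100 → (8.388,1.000)–(9.000,0.531)
cell (8,1): code 1100 → (8.002,2.000)–(8.388,1.000)
cell (8,2): code 1100 → (8.566,3.000)–(8.002,2.000)
cell (8,3): code 1000 → (9.000,3.330)–(8.566,3.000)
cell (8,5): code 0010 → (8.000,5.470)–(8.544,6.000)
cell (8,6): code 0011 → (8.544,6.000)–(8.763,7.000)
cell (8,7): code 0011 → (8.763,7.000)–(8.134,8.000)
cell (8,8): code 0001 → (8.134,8.000)–(8.000,8.111)
cell (9,0): code 0110 → (9.000,0.531)–(10.000,0.669)
cell (9,3): code 1001 → (10.000,3.158)–(9.000,3.330)
cell (10,0): code 0010 → (10.000,0.669)–(10.366,1.000)
cell (10,1): code 0011 → (10.366,1.000)–(10.748,2.000)
cell (10,2): code 0011 → (10.748,2.000)–(10.180,3.000)
cell (10,3): code 0001 → (10.180,3.000)–(10.000,3.158)
total: 26 segments, chained into 2 closed loop(s), length Σ = 22.565766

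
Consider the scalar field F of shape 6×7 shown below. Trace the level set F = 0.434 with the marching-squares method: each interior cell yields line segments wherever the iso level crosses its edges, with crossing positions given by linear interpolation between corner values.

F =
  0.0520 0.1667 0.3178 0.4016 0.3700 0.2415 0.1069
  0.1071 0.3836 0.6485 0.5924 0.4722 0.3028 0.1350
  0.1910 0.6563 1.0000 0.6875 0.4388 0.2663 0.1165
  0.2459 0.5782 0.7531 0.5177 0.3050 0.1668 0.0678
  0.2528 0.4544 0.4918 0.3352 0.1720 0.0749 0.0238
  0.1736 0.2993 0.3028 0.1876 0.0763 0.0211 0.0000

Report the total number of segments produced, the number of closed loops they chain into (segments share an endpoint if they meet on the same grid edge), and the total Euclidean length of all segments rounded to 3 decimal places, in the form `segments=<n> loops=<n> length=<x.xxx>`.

cell (0,1): code 0100 → (0.351,2.000)–(1.000,1.190)
cell (0,2): code 1100 → (0.170,3.000)–(0.351,2.000)
cell (0,3): code 1100 → (0.626,4.000)–(0.170,3.000)
cell (0,4): code 1000 → (1.000,4.226)–(0.626,4.000)
cell (1,0): code 0100 → (1.185,1.000)–(2.000,0.522)
cell (1,1): code 1110 → (1.000,1.190)–(1.185,1.000)
cell (1,4): code 1001 → (2.000,4.028)–(1.000,4.226)
cell (2,0): code 0110 → (2.000,0.522)–(3.000,0.566)
cell (2,3): code 1011 → (3.000,3.394)–(2.036,4.000)
cell (2,4): code 0001 → (2.036,4.000)–(2.000,4.028)
cell (3,0): code 0110 → (3.000,0.566)–(4.000,0.899)
cell (3,2): code 1011 → (4.000,2.369)–(3.459,3.000)
cell (3,3): code 0001 → (3.459,3.000)–(3.000,3.394)
cell (4,0): code 0010 → (4.000,0.899)–(4.132,1.000)
cell (4,1): code 0011 → (4.132,1.000)–(4.306,2.000)
cell (4,2): code 0001 → (4.306,2.000)–(4.000,2.369)
total: 16 segments, chained into 1 closed loop(s), length Σ = 12.154366

segments=16 loops=1 length=12.154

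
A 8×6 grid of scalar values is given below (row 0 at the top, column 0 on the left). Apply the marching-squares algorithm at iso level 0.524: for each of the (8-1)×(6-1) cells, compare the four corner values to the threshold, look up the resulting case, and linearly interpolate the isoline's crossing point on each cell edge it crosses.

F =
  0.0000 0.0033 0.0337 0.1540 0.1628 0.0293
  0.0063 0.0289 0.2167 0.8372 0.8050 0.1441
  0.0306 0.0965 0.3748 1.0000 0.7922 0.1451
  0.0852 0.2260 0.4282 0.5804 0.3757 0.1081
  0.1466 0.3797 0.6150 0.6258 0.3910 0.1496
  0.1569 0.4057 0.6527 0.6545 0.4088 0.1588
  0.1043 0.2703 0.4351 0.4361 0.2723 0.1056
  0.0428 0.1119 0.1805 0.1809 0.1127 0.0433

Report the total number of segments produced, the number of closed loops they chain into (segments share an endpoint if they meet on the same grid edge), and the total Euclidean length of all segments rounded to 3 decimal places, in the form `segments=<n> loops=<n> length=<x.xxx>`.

segments=16 loops=1 length=14.019

cell (0,2): code 0100 → (0.542,3.000)–(1.000,2.495)
cell (0,3): code 1100 → (0.562,4.000)–(0.542,3.000)
cell (0,4): code 1000 → (1.000,4.425)–(0.562,4.000)
cell (1,2): code 0110 → (1.000,2.495)–(2.000,2.239)
cell (1,4): code 1001 → (2.000,4.414)–(1.000,4.425)
cell (2,2): code 0110 → (2.000,2.239)–(3.000,2.629)
cell (2,3): code 1011 → (3.000,3.276)–(2.644,4.000)
cell (2,4): code 0001 → (2.644,4.000)–(2.000,4.414)
cell (3,1): code 0100 → (3.513,2.000)–(4.000,1.613)
cell (3,2): code 1110 → (3.000,2.629)–(3.513,2.000)
cell (3,3): code 1001 → (4.000,3.434)–(3.000,3.276)
cell (4,1): code 0110 → (4.000,1.613)–(5.000,1.479)
cell (4,3): code 1001 → (5.000,3.531)–(4.000,3.434)
cell (5,1): code 0010 → (5.000,1.479)–(5.591,2.000)
cell (5,2): code 0011 → (5.591,2.000)–(5.598,3.000)
cell (5,3): code 0001 → (5.598,3.000)–(5.000,3.531)
total: 16 segments, chained into 1 closed loop(s), length Σ = 14.019096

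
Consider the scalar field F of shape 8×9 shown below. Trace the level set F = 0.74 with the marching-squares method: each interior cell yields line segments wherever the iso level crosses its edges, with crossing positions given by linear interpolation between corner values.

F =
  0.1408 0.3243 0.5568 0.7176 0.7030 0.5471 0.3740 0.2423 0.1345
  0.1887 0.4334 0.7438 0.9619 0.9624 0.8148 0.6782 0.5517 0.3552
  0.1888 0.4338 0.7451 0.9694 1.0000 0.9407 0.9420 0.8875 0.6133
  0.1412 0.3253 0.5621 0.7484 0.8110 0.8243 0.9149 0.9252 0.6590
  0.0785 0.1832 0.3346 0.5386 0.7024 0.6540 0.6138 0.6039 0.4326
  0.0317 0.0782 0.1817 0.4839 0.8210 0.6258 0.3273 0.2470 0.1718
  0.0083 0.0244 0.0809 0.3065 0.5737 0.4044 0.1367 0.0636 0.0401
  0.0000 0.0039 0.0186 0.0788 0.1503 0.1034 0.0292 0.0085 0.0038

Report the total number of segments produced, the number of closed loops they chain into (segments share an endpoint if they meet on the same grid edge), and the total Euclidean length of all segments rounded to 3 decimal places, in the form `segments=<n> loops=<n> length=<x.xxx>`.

segments=22 loops=2 length=17.407

cell (0,1): code 0100 → (0.980,2.000)–(1.000,1.988)
cell (0,2): code 1100 → (0.092,3.000)–(0.980,2.000)
cell (0,3): code 1100 → (0.143,4.000)–(0.092,3.000)
cell (0,4): code 1100 → (0.721,5.000)–(0.143,4.000)
cell (0,5): code 1000 → (1.000,5.548)–(0.721,5.000)
cell (1,1): code 0110 → (1.000,1.988)–(2.000,1.984)
cell (1,5): code 1101 → (1.234,6.000)–(1.000,5.548)
cell (1,6): code 1100 → (1.561,7.000)–(1.234,6.000)
cell (1,7): code 1000 → (2.000,7.538)–(1.561,7.000)
cell (2,1): code 0010 → (2.000,1.984)–(2.028,2.000)
cell (2,2): code 0111 → (2.028,2.000)–(3.000,2.955)
cell (2,7): code 1001 → (3.000,7.696)–(2.000,7.538)
cell (3,2): code 0010 → (3.000,2.955)–(3.040,3.000)
cell (3,3): code 0011 → (3.040,3.000)–(3.654,4.000)
cell (3,4): code 0011 → (3.654,4.000)–(3.495,5.000)
cell (3,5): code 0011 → (3.495,5.000)–(3.581,6.000)
cell (3,6): code 0011 → (3.581,6.000)–(3.576,7.000)
cell (3,7): code 0001 → (3.576,7.000)–(3.000,7.696)
cell (4,3): code 0100 → (4.317,4.000)–(5.000,3.760)
cell (4,4): code 1000 → (5.000,4.415)–(4.317,4.000)
cell (5,3): code 0010 → (5.000,3.760)–(5.328,4.000)
cell (5,4): code 0001 → (5.328,4.000)–(5.000,4.415)
total: 22 segments, chained into 2 closed loop(s), length Σ = 17.406752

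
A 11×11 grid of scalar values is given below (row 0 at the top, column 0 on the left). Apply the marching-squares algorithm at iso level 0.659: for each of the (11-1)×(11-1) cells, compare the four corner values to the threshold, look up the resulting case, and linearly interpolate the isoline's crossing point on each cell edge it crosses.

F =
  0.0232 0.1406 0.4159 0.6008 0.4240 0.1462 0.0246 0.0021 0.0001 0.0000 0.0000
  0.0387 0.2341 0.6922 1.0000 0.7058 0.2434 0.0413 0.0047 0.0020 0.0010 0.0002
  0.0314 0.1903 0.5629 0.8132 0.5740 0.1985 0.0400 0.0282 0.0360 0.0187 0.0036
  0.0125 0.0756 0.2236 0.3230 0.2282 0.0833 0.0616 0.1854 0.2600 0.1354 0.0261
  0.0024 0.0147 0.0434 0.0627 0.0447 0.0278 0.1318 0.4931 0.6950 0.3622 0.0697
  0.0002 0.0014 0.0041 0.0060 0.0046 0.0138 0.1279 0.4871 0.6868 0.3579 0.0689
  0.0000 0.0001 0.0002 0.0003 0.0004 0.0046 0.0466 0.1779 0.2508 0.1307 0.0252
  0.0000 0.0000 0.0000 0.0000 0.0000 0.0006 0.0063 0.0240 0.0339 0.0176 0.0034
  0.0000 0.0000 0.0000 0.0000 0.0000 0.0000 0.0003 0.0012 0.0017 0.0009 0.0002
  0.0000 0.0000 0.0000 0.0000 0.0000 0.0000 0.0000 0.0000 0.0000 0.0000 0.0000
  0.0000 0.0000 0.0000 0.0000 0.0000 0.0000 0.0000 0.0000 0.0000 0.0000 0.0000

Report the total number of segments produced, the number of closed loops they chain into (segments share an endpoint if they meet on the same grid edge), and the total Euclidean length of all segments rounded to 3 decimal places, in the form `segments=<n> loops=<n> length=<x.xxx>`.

segments=16 loops=2 length=9.000

cell (0,1): code 0100 → (0.880,2.000)–(1.000,1.928)
cell (0,2): code 1100 → (0.146,3.000)–(0.880,2.000)
cell (0,3): code 1100 → (0.834,4.000)–(0.146,3.000)
cell (0,4): code 1000 → (1.000,4.101)–(0.834,4.000)
cell (1,1): code 0010 → (1.000,1.928)–(1.257,2.000)
cell (1,2): code 0111 → (1.257,2.000)–(2.000,2.384)
cell (1,3): code 1011 → (2.000,3.645)–(1.355,4.000)
cell (1,4): code 0001 → (1.355,4.000)–(1.000,4.101)
cell (2,2): code 0010 → (2.000,2.384)–(2.315,3.000)
cell (2,3): code 0001 → (2.315,3.000)–(2.000,3.645)
cell (3,7): code 0100 → (3.917,8.000)–(4.000,7.822)
cell (3,8): code 1000 → (4.000,8.108)–(3.917,8.000)
cell (4,7): code 0110 → (4.000,7.822)–(5.000,7.861)
cell (4,8): code 1001 → (5.000,8.085)–(4.000,8.108)
cell (5,7): code 0010 → (5.000,7.861)–(5.064,8.000)
cell (5,8): code 0001 → (5.064,8.000)–(5.000,8.085)
total: 16 segments, chained into 2 closed loop(s), length Σ = 8.999938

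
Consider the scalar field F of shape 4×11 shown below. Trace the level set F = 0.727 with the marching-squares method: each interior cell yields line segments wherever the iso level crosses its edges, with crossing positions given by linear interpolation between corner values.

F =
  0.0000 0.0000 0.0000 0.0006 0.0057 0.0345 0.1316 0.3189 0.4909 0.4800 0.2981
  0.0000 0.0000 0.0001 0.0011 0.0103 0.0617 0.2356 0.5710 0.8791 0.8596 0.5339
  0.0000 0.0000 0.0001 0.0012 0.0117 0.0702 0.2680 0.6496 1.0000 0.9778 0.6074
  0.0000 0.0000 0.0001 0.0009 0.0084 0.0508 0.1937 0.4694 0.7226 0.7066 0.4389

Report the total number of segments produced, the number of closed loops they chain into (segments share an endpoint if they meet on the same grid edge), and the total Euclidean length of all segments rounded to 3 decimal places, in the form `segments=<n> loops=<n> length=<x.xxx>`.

cell (0,7): code 0100 → (0.608,8.000)–(1.000,7.506)
cell (0,8): code 1100 → (0.651,9.000)–(0.608,8.000)
cell (0,9): code 1000 → (1.000,9.407)–(0.651,9.000)
cell (1,7): code 0110 → (1.000,7.506)–(2.000,7.221)
cell (1,9): code 1001 → (2.000,9.677)–(1.000,9.407)
cell (2,7): code 0010 → (2.000,7.221)–(2.984,8.000)
cell (2,8): code 0011 → (2.984,8.000)–(2.925,9.000)
cell (2,9): code 0001 → (2.925,9.000)–(2.000,9.677)
total: 8 segments, chained into 1 closed loop(s), length Σ = 7.646474

segments=8 loops=1 length=7.646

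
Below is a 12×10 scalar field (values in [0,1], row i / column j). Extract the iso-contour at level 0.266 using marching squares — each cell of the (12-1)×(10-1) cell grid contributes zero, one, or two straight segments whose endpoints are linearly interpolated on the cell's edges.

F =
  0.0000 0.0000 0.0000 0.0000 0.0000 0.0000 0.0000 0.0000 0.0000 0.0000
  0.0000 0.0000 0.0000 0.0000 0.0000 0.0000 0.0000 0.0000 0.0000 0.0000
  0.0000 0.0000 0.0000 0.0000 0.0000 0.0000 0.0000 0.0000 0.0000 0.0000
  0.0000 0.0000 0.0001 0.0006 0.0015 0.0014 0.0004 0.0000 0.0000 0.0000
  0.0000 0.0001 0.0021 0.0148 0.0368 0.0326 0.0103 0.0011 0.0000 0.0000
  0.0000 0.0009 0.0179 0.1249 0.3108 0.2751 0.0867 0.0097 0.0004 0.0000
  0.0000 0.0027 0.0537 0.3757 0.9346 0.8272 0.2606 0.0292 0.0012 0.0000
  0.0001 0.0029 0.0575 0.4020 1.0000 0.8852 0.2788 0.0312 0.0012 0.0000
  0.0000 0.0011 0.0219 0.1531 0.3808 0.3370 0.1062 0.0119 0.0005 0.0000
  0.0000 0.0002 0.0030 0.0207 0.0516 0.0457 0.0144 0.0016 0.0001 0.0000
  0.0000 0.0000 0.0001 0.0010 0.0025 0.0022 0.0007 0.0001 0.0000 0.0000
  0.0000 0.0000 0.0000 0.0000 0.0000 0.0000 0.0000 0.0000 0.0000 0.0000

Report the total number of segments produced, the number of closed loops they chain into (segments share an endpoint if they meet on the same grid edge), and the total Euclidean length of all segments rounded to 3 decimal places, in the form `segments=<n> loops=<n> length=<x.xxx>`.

cell (4,3): code 0100 → (4.836,4.000)–(5.000,3.759)
cell (4,4): code 1100 → (4.962,5.000)–(4.836,4.000)
cell (4,5): code 1000 → (5.000,5.048)–(4.962,5.000)
cell (5,2): code 0100 → (5.563,3.000)–(6.000,2.659)
cell (5,3): code 1110 → (5.000,3.759)–(5.563,3.000)
cell (5,5): code 1001 → (6.000,5.990)–(5.000,5.048)
cell (6,2): code 0110 → (6.000,2.659)–(7.000,2.605)
cell (6,5): code 1101 → (6.297,6.000)–(6.000,5.990)
cell (6,6): code 1000 → (7.000,6.052)–(6.297,6.000)
cell (7,2): code 0010 → (7.000,2.605)–(7.546,3.000)
cell (7,3): code 0111 → (7.546,3.000)–(8.000,3.496)
cell (7,5): code 1011 → (8.000,5.308)–(7.074,6.000)
cell (7,6): code 0001 → (7.074,6.000)–(7.000,6.052)
cell (8,3): code 0010 → (8.000,3.496)–(8.349,4.000)
cell (8,4): code 0011 → (8.349,4.000)–(8.244,5.000)
cell (8,5): code 0001 → (8.244,5.000)–(8.000,5.308)
total: 16 segments, chained into 1 closed loop(s), length Σ = 10.840538

segments=16 loops=1 length=10.841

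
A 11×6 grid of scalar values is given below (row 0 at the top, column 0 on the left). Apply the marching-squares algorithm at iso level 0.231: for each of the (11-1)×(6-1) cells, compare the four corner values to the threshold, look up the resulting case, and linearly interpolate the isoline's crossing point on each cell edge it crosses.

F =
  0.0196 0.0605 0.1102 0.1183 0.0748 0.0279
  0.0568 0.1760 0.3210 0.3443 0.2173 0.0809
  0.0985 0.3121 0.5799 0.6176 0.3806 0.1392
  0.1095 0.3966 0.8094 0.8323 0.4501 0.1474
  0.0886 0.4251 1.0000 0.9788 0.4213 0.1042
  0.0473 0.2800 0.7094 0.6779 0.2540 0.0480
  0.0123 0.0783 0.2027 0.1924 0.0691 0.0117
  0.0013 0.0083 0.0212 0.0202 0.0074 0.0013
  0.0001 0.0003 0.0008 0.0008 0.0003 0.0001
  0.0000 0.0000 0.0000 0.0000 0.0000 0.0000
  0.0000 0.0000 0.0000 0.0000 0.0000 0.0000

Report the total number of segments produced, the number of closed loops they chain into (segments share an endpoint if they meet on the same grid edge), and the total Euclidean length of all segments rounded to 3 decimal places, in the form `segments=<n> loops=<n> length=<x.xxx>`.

cell (0,1): code 0100 → (0.573,2.000)–(1.000,1.379)
cell (0,2): code 1100 → (0.499,3.000)–(0.573,2.000)
cell (0,3): code 1000 → (1.000,3.892)–(0.499,3.000)
cell (1,0): code 0100 → (1.404,1.000)–(2.000,0.620)
cell (1,1): code 1110 → (1.000,1.379)–(1.404,1.000)
cell (1,3): code 1101 → (1.084,4.000)–(1.000,3.892)
cell (1,4): code 1000 → (2.000,4.620)–(1.084,4.000)
cell (2,0): code 0110 → (2.000,0.620)–(3.000,0.423)
cell (2,4): code 1001 → (3.000,4.724)–(2.000,4.620)
cell (3,0): code 0110 → (3.000,0.423)–(4.000,0.423)
cell (3,4): code 1001 → (4.000,4.600)–(3.000,4.724)
cell (4,0): code 0110 → (4.000,0.423)–(5.000,0.789)
cell (4,4): code 1001 → (5.000,4.112)–(4.000,4.600)
cell (5,0): code 0010 → (5.000,0.789)–(5.243,1.000)
cell (5,1): code 0011 → (5.243,1.000)–(5.944,2.000)
cell (5,2): code 0011 → (5.944,2.000)–(5.920,3.000)
cell (5,3): code 0011 → (5.920,3.000)–(5.124,4.000)
cell (5,4): code 0001 → (5.124,4.000)–(5.000,4.112)
total: 18 segments, chained into 1 closed loop(s), length Σ = 15.481570

segments=18 loops=1 length=15.482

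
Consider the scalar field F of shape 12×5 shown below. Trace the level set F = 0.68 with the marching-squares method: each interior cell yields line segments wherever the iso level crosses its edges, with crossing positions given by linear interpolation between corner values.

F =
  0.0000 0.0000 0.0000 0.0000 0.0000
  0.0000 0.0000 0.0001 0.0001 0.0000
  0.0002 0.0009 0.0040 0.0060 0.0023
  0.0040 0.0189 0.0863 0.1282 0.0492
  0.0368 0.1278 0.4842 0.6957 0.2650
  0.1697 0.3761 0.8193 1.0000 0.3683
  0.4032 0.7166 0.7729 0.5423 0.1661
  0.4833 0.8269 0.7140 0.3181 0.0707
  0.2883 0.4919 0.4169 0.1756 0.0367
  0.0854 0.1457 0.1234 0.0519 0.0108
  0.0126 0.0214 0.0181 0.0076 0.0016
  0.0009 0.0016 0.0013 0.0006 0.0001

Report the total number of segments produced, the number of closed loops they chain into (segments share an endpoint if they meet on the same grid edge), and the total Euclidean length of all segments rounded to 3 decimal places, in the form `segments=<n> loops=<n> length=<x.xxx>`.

cell (3,2): code 0100 → (3.972,3.000)–(4.000,2.926)
cell (3,3): code 1000 → (4.000,3.036)–(3.972,3.000)
cell (4,1): code 0100 → (4.584,2.000)–(5.000,1.686)
cell (4,2): code 1110 → (4.000,2.926)–(4.584,2.000)
cell (4,3): code 1001 → (5.000,3.507)–(4.000,3.036)
cell (5,0): code 0100 → (5.893,1.000)–(6.000,0.883)
cell (5,1): code 1110 → (5.000,1.686)–(5.893,1.000)
cell (5,2): code 1011 → (6.000,2.403)–(5.699,3.000)
cell (5,3): code 0001 → (5.699,3.000)–(5.000,3.507)
cell (6,0): code 0110 → (6.000,0.883)–(7.000,0.572)
cell (6,2): code 1001 → (7.000,2.086)–(6.000,2.403)
cell (7,0): code 0010 → (7.000,0.572)–(7.439,1.000)
cell (7,1): code 0011 → (7.439,1.000)–(7.114,2.000)
cell (7,2): code 0001 → (7.114,2.000)–(7.000,2.086)
total: 14 segments, chained into 1 closed loop(s), length Σ = 9.565021

segments=14 loops=1 length=9.565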